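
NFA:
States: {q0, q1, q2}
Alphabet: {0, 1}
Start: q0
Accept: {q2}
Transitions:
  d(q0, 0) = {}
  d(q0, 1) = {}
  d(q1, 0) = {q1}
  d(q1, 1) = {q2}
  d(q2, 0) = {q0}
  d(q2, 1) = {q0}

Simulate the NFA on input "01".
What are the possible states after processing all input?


Start: {q0}
  --0--> {}
  --1--> {}

{} (empty set, no valid transitions)


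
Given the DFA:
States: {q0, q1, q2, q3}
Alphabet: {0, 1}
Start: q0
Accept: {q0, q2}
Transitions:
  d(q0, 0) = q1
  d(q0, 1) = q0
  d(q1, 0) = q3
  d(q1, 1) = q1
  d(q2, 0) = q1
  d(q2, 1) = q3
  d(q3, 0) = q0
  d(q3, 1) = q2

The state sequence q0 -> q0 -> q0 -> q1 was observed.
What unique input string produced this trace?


Trace back each transition to find the symbol:
  q0 --[1]--> q0
  q0 --[1]--> q0
  q0 --[0]--> q1

"110"


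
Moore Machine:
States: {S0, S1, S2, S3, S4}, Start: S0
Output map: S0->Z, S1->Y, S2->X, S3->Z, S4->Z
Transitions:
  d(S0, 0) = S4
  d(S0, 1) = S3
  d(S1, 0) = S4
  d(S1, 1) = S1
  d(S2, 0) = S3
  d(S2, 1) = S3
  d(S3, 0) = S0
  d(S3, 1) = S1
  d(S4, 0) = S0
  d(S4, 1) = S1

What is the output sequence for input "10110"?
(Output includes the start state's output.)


Start: S0 (output Z)
  --1--> S3 (output Z)
  --0--> S0 (output Z)
  --1--> S3 (output Z)
  --1--> S1 (output Y)
  --0--> S4 (output Z)

"ZZZZYZ"


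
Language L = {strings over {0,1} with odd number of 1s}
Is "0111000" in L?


count('1') = 3; 3 mod 2 = 1

Yes, "0111000" is in L


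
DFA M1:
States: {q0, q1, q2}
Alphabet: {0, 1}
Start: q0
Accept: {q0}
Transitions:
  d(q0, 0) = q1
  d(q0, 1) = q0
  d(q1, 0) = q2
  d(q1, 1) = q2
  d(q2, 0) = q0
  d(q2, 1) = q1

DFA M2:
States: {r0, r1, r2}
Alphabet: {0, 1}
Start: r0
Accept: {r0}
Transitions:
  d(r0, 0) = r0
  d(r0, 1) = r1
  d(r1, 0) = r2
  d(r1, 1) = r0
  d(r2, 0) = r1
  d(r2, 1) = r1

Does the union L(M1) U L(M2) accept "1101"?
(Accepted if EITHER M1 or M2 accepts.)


M1: final=q2 accepted=False
M2: final=r1 accepted=False

No, union rejects (neither accepts)


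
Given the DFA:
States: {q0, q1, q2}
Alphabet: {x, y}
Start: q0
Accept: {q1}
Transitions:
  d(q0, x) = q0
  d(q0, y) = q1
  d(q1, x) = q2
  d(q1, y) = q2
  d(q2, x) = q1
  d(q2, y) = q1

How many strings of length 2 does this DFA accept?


Enumerating all length-2 strings:
  "xx" -> q0 [reject]
  "xy" -> q1 [accept]
  "yx" -> q2 [reject]
  "yy" -> q2 [reject]

1 out of 4


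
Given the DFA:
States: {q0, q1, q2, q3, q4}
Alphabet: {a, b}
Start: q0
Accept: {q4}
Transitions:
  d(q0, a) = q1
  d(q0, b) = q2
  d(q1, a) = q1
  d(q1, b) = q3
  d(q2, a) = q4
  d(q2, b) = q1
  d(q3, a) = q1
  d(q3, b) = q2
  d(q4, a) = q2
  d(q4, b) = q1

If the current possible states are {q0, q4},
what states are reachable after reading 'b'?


Apply transition on 'b' from each current state:
  d(q0, b) = q2
  d(q4, b) = q1

{q1, q2}


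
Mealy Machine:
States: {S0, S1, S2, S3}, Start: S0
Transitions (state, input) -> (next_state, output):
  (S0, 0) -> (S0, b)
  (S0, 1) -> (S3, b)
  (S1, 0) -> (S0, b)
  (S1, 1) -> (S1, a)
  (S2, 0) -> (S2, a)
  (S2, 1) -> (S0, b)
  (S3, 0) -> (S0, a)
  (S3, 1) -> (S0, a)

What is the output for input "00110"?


Step-by-step:
  (S0, 0) -> (S0, b)
  (S0, 0) -> (S0, b)
  (S0, 1) -> (S3, b)
  (S3, 1) -> (S0, a)
  (S0, 0) -> (S0, b)

"bbbab"


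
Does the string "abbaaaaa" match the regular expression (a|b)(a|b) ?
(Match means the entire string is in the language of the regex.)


|string| = 8; first = 'a'; last = 'a'

No, "abbaaaaa" does not match (a|b)(a|b)


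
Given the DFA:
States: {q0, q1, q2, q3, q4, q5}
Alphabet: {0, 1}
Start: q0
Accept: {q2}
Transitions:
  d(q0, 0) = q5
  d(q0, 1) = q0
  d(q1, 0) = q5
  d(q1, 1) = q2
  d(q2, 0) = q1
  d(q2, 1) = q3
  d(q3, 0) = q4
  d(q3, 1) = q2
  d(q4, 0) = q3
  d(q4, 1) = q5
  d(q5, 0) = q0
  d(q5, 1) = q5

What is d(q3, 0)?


Looking up transition d(q3, 0)

q4


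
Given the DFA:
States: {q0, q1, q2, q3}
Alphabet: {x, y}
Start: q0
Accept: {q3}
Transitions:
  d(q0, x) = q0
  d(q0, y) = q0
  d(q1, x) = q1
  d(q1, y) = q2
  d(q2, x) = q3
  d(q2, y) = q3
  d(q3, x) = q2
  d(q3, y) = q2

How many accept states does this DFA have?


Accept states listed: {q3}
Counting: q3(1)

1


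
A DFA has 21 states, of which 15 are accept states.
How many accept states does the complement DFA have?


Complement swaps accept and non-accept states.
21 - 15 = 6

6


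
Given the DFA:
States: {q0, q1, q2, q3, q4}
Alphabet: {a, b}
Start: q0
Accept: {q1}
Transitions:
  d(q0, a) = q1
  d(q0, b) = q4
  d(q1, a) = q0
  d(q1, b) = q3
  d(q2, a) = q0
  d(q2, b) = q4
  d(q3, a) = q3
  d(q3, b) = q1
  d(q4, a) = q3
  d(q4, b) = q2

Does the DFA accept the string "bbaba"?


Trace: q0 -> q4 -> q2 -> q0 -> q4 -> q3
Final state: q3
Accept states: {q1}

No, rejected (final state q3 is not an accept state)


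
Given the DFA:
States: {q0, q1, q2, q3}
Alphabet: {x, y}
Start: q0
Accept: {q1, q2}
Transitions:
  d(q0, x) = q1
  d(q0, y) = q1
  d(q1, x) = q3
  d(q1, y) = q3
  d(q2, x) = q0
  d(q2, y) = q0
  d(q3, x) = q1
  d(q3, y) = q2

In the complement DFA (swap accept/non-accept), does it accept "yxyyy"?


Trace: q0 -> q1 -> q3 -> q2 -> q0 -> q1
Final: q1
Original accept: {q1, q2}
Complement: q1 is in original accept

No, complement rejects (original accepts)


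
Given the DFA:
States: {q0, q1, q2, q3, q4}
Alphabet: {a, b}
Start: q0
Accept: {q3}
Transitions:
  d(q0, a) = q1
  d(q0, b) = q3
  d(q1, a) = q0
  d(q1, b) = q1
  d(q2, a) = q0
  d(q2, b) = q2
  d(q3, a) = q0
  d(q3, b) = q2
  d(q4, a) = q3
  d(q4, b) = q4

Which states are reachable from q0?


BFS from q0:
  layer 0: {q0}
  layer 1: {q1, q3}
  layer 2: {q2}

{q0, q1, q2, q3}


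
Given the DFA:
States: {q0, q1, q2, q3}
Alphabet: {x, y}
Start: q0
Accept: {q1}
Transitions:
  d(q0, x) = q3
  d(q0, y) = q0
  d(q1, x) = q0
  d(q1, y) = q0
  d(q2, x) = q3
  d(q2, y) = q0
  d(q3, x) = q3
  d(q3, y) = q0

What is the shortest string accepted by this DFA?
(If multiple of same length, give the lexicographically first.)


BFS by string length (lex-first path to each state shown):
  len 0: q0<-""
  len 1: q0<-"y", q3<-"x"
  len 2: q0<-"xy", q3<-"xx"
  len 3: q0<-"xxy", q3<-"xxx"
  len 4: q0<-"xxxy", q3<-"xxxx"
  len 5: q0<-"xxxxy", q3<-"xxxxx"
  len 6: q0<-"xxxxxy", q3<-"xxxxxx"
  len 7: q0<-"xxxxxxy", q3<-"xxxxxxx"
  len 8: q0<-"xxxxxxxy", q3<-"xxxxxxxx"

No string accepted (empty language)


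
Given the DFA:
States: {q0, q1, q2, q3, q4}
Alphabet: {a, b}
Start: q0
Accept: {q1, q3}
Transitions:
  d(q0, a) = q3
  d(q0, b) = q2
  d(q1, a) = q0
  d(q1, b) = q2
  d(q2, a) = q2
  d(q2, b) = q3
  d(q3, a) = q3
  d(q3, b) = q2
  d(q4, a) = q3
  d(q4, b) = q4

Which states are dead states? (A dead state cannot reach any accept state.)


Forward reachability from each state:
  q0 -> reaches accept state q3 (live)
  q1 -> reaches accept state q1 (live)
  q2 -> reaches accept state q3 (live)
  q3 -> reaches accept state q3 (live)
  q4 -> reaches accept state q3 (live)

None (all states can reach an accept state)


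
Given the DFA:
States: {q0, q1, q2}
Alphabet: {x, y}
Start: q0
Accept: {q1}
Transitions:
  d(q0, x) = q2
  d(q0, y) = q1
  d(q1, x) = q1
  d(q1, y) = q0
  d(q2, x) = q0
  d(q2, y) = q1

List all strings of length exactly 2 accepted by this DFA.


All strings of length 2: 4 total
Accepted: 2

"xy", "yx"


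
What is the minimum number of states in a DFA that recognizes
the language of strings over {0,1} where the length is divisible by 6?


States track (length) mod 6.
Need 6 states: one per remainder 0..5; accept = remainder 0.

6


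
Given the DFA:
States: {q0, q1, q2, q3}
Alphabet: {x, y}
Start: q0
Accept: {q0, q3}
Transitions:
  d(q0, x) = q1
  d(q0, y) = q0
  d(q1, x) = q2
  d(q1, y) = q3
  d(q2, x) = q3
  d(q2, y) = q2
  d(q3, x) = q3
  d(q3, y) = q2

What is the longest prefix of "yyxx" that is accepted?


Run the DFA, marking each prefix where the state is accepting:
  "" -> q0 [accept]
  "y" -> q0 [accept]
  "yy" -> q0 [accept]
  "yyx" -> q1 [reject]
  "yyxx" -> q2 [reject]

"yy"


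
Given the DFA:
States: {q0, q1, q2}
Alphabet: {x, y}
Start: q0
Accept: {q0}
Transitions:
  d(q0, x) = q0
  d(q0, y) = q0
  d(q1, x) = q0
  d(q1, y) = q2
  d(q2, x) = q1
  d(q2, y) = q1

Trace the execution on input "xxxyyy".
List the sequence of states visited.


Input: xxxyyy
d(q0, x) = q0
d(q0, x) = q0
d(q0, x) = q0
d(q0, y) = q0
d(q0, y) = q0
d(q0, y) = q0


q0 -> q0 -> q0 -> q0 -> q0 -> q0 -> q0


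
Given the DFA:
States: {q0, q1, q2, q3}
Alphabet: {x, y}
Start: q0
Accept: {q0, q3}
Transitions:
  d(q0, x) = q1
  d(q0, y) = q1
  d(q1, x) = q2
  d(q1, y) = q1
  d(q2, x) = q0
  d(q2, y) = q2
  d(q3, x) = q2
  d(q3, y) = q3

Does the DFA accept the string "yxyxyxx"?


Trace: q0 -> q1 -> q2 -> q2 -> q0 -> q1 -> q2 -> q0
Final state: q0
Accept states: {q0, q3}

Yes, accepted (final state q0 is an accept state)


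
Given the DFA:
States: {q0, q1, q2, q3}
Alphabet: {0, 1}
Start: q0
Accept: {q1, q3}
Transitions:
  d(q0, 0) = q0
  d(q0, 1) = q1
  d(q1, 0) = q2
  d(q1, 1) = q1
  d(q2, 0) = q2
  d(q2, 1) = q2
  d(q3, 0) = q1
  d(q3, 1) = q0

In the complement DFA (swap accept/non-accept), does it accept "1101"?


Trace: q0 -> q1 -> q1 -> q2 -> q2
Final: q2
Original accept: {q1, q3}
Complement: q2 is not in original accept

Yes, complement accepts (original rejects)


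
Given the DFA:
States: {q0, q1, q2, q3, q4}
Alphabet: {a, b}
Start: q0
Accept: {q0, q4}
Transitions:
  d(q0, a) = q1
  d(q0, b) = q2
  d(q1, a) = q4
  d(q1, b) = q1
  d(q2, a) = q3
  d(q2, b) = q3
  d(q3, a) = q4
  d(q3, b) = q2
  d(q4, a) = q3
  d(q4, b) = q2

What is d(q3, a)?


Looking up transition d(q3, a)

q4


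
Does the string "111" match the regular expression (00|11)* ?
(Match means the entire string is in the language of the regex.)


|string| = 3; first = '1'; last = '1'

No, "111" does not match (00|11)*


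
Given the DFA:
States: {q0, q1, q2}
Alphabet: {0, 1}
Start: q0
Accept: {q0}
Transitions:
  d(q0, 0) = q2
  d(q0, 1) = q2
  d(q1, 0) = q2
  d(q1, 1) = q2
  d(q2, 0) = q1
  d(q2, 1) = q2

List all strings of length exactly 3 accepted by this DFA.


All strings of length 3: 8 total
Accepted: 0

None


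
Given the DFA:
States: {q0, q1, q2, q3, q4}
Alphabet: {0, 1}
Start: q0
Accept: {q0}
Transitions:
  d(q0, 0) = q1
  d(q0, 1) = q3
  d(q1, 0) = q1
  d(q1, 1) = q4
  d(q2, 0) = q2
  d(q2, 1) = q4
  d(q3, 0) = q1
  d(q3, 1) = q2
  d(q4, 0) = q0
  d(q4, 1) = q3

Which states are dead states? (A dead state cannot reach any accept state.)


Forward reachability from each state:
  q0 -> reaches accept state q0 (live)
  q1 -> reaches accept state q0 (live)
  q2 -> reaches accept state q0 (live)
  q3 -> reaches accept state q0 (live)
  q4 -> reaches accept state q0 (live)

None (all states can reach an accept state)


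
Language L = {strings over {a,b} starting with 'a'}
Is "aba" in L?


first symbol = 'a'

Yes, "aba" is in L


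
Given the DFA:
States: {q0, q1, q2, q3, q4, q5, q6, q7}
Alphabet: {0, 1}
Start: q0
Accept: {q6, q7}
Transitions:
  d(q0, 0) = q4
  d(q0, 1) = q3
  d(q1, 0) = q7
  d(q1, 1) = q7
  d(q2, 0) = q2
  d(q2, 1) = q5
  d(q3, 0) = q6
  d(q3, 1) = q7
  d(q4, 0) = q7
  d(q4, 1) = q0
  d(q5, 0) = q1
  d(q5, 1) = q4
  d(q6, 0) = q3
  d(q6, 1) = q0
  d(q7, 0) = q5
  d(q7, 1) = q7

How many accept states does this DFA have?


Accept states listed: {q6, q7}
Counting: q6(1) q7(2)

2


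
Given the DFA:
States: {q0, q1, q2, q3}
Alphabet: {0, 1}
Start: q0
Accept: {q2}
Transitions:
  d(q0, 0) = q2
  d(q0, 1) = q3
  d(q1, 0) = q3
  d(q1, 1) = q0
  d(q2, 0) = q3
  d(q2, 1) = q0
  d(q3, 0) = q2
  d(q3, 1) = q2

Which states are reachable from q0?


BFS from q0:
  layer 0: {q0}
  layer 1: {q2, q3}

{q0, q2, q3}


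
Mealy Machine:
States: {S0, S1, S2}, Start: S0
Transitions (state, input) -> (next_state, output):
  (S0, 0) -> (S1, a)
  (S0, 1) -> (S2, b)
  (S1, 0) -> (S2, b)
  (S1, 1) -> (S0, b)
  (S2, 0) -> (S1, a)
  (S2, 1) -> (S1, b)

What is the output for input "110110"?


Step-by-step:
  (S0, 1) -> (S2, b)
  (S2, 1) -> (S1, b)
  (S1, 0) -> (S2, b)
  (S2, 1) -> (S1, b)
  (S1, 1) -> (S0, b)
  (S0, 0) -> (S1, a)

"bbbbba"


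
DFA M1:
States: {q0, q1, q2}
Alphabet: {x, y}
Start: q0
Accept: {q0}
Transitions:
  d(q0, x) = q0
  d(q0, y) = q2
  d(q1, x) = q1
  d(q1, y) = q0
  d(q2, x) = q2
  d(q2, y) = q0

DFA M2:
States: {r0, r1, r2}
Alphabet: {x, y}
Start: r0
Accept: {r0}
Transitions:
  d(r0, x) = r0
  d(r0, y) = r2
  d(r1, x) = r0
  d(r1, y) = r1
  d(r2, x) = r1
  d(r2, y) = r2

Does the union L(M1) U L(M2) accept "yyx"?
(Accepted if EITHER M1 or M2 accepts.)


M1: final=q0 accepted=True
M2: final=r1 accepted=False

Yes, union accepts


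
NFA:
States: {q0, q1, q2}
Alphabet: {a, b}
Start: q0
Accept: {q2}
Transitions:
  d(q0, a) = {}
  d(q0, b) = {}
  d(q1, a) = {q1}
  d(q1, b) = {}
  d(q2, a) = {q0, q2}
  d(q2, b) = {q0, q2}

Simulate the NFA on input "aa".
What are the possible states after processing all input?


Start: {q0}
  --a--> {}
  --a--> {}

{} (empty set, no valid transitions)


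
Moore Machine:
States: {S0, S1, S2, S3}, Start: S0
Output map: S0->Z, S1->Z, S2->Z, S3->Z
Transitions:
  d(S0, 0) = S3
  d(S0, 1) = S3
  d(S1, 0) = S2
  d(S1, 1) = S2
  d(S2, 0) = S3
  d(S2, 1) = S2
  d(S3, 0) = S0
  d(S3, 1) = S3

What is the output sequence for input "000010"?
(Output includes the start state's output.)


Start: S0 (output Z)
  --0--> S3 (output Z)
  --0--> S0 (output Z)
  --0--> S3 (output Z)
  --0--> S0 (output Z)
  --1--> S3 (output Z)
  --0--> S0 (output Z)

"ZZZZZZZ"


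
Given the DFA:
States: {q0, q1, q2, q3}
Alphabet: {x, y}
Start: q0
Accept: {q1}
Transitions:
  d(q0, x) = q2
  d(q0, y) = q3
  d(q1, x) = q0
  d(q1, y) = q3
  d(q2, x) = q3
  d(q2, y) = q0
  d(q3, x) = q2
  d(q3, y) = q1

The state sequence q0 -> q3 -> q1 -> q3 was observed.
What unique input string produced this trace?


Trace back each transition to find the symbol:
  q0 --[y]--> q3
  q3 --[y]--> q1
  q1 --[y]--> q3

"yyy"


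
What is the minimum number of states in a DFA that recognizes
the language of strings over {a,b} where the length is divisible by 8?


States track (length) mod 8.
Need 8 states: one per remainder 0..7; accept = remainder 0.

8


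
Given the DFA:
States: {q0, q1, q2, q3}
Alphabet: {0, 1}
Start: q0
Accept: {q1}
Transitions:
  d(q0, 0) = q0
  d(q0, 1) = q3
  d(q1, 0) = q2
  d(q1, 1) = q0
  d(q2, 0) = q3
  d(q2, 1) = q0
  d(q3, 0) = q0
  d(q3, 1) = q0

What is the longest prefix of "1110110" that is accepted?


Run the DFA, marking each prefix where the state is accepting:
  "" -> q0 [reject]
  "1" -> q3 [reject]
  "11" -> q0 [reject]
  "111" -> q3 [reject]
  "1110" -> q0 [reject]
  "11101" -> q3 [reject]
  "111011" -> q0 [reject]
  "1110110" -> q0 [reject]

No prefix is accepted


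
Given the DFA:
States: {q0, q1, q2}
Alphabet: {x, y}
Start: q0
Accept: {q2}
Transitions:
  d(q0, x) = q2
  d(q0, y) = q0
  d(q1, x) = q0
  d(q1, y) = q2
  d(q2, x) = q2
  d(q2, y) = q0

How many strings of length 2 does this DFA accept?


Enumerating all length-2 strings:
  "xx" -> q2 [accept]
  "xy" -> q0 [reject]
  "yx" -> q2 [accept]
  "yy" -> q0 [reject]

2 out of 4


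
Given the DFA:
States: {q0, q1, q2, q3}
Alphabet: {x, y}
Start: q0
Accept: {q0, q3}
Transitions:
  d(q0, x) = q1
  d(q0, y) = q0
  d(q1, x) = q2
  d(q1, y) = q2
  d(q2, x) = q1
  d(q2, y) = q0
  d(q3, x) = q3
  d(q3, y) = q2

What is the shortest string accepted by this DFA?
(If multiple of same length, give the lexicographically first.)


BFS by string length (lex-first path to each state shown):
  len 0: q0<-""
Found accept state at length 0.

"" (empty string)


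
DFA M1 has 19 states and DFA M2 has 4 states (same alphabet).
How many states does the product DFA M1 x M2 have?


Product construction pairs every M1 state with every M2 state.
19 * 4 = 76

76


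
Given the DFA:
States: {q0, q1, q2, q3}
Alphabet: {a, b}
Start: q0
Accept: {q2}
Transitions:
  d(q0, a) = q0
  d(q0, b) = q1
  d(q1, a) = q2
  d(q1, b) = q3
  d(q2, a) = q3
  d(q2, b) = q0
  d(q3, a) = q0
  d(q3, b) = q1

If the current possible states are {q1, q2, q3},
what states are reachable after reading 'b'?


Apply transition on 'b' from each current state:
  d(q1, b) = q3
  d(q2, b) = q0
  d(q3, b) = q1

{q0, q1, q3}


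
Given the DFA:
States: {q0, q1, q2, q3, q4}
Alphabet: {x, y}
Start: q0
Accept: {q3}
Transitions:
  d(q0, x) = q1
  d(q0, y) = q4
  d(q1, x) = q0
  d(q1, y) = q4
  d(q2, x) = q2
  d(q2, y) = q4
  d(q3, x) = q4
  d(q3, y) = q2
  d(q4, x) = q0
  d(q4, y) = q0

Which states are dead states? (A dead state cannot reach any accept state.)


Forward reachability from each state:
  q0 -> reaches {q0, q1, q4}, no accept state (dead)
  q1 -> reaches {q0, q1, q4}, no accept state (dead)
  q2 -> reaches {q0, q1, q2, q4}, no accept state (dead)
  q3 -> reaches accept state q3 (live)
  q4 -> reaches {q0, q1, q4}, no accept state (dead)

{q0, q1, q2, q4}


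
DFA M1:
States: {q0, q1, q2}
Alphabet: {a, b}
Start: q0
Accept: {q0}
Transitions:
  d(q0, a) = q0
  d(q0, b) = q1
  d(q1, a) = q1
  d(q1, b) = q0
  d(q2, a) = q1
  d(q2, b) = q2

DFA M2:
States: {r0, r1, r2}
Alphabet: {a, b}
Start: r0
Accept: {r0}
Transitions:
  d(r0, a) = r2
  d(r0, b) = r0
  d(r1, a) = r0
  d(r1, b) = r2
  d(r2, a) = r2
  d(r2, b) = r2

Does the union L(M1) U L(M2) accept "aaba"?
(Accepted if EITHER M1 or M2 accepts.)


M1: final=q1 accepted=False
M2: final=r2 accepted=False

No, union rejects (neither accepts)


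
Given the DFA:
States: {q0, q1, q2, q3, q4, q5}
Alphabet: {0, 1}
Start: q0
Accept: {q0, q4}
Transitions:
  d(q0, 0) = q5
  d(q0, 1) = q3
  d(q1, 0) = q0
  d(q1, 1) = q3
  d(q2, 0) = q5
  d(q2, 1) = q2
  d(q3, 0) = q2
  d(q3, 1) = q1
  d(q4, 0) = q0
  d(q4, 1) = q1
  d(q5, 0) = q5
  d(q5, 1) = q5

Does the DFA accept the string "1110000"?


Trace: q0 -> q3 -> q1 -> q3 -> q2 -> q5 -> q5 -> q5
Final state: q5
Accept states: {q0, q4}

No, rejected (final state q5 is not an accept state)


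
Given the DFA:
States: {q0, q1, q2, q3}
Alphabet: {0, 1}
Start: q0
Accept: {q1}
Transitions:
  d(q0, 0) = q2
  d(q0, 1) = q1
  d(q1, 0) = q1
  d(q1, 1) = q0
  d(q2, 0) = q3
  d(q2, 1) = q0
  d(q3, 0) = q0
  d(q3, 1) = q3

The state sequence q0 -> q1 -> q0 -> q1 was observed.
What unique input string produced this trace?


Trace back each transition to find the symbol:
  q0 --[1]--> q1
  q1 --[1]--> q0
  q0 --[1]--> q1

"111"


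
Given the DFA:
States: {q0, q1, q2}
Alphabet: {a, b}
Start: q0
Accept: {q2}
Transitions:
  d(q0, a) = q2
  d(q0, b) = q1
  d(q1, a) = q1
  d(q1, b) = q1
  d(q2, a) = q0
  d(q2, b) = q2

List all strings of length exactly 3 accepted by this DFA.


All strings of length 3: 8 total
Accepted: 2

"aaa", "abb"


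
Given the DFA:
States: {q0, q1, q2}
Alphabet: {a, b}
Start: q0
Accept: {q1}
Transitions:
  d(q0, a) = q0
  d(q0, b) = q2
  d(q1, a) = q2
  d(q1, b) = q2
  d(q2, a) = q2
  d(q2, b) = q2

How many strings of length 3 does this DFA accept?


Enumerating all length-3 strings:
  "aaa" -> q0 [reject]
  "aab" -> q2 [reject]
  "aba" -> q2 [reject]
  "abb" -> q2 [reject]
  "baa" -> q2 [reject]
  "bab" -> q2 [reject]
  "bba" -> q2 [reject]
  "bbb" -> q2 [reject]

0 out of 8


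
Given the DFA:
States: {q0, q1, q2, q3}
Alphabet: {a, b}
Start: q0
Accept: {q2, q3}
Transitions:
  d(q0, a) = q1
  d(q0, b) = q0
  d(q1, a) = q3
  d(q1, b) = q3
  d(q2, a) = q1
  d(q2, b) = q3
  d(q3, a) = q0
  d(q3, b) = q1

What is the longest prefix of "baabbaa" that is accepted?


Run the DFA, marking each prefix where the state is accepting:
  "" -> q0 [reject]
  "b" -> q0 [reject]
  "ba" -> q1 [reject]
  "baa" -> q3 [accept]
  "baab" -> q1 [reject]
  "baabb" -> q3 [accept]
  "baabba" -> q0 [reject]
  "baabbaa" -> q1 [reject]

"baabb"


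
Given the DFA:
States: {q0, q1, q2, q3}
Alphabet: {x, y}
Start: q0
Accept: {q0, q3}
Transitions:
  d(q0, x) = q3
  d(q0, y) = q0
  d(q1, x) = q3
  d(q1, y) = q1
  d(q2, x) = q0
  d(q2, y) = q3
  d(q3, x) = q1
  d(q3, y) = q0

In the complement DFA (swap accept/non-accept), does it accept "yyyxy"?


Trace: q0 -> q0 -> q0 -> q0 -> q3 -> q0
Final: q0
Original accept: {q0, q3}
Complement: q0 is in original accept

No, complement rejects (original accepts)


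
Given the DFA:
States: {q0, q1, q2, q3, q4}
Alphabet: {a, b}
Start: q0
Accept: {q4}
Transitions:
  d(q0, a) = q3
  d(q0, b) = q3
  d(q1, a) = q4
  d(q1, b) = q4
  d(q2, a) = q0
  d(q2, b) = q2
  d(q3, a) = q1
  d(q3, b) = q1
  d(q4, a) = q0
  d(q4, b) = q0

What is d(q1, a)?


Looking up transition d(q1, a)

q4


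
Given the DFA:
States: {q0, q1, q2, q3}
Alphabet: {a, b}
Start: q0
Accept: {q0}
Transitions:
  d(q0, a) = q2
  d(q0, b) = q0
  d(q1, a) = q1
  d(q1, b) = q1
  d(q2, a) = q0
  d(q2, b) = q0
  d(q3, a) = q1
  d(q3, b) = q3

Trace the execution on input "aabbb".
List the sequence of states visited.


Input: aabbb
d(q0, a) = q2
d(q2, a) = q0
d(q0, b) = q0
d(q0, b) = q0
d(q0, b) = q0


q0 -> q2 -> q0 -> q0 -> q0 -> q0


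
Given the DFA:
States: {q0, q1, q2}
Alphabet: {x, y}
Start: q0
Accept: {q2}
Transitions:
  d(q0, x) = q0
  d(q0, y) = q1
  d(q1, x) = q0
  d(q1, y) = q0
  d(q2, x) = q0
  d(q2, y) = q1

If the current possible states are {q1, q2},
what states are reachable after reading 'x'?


Apply transition on 'x' from each current state:
  d(q1, x) = q0
  d(q2, x) = q0

{q0}


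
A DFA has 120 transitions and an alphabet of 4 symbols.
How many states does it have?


Each state has exactly one transition per symbol.
states = transitions / |alphabet| = 120 / 4 = 30

30


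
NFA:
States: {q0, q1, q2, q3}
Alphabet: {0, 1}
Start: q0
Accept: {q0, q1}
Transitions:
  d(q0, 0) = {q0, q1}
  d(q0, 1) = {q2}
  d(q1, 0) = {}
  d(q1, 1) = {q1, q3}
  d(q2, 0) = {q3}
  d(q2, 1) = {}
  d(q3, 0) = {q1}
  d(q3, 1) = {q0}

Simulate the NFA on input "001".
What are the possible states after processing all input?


Start: {q0}
  --0--> {q0, q1}
  --0--> {q0, q1}
  --1--> {q1, q2, q3}

{q1, q2, q3}


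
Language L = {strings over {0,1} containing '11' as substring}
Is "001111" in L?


'11' occurs at index 2

Yes, "001111" is in L


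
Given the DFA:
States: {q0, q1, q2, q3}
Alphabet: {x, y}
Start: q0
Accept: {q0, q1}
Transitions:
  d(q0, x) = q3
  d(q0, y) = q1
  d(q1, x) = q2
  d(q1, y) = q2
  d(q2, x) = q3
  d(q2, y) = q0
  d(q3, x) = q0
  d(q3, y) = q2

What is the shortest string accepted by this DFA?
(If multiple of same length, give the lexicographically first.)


BFS by string length (lex-first path to each state shown):
  len 0: q0<-""
Found accept state at length 0.

"" (empty string)


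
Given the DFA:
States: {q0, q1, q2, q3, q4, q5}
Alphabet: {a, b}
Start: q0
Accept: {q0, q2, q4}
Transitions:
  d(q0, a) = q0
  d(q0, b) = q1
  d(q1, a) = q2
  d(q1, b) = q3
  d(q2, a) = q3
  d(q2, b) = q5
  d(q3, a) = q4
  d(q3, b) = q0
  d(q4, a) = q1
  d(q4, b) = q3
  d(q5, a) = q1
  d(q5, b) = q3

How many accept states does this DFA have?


Accept states listed: {q0, q2, q4}
Counting: q0(1) q2(2) q4(3)

3


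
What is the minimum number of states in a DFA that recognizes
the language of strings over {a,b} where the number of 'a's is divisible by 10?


States track (count of 'a') mod 10.
Need 10 states: one per remainder 0..9; accept = remainder 0.

10


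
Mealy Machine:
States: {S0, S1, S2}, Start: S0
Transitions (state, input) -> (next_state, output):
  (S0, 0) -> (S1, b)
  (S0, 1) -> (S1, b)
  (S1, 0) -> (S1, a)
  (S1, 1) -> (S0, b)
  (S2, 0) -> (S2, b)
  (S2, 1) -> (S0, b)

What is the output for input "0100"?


Step-by-step:
  (S0, 0) -> (S1, b)
  (S1, 1) -> (S0, b)
  (S0, 0) -> (S1, b)
  (S1, 0) -> (S1, a)

"bbba"


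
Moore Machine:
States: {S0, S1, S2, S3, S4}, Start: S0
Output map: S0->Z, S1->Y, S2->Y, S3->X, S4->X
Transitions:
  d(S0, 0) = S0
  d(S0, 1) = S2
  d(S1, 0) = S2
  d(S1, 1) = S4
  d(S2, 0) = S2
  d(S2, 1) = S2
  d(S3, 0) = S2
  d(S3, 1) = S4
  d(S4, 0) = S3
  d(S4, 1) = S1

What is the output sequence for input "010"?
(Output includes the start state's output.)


Start: S0 (output Z)
  --0--> S0 (output Z)
  --1--> S2 (output Y)
  --0--> S2 (output Y)

"ZZYY"


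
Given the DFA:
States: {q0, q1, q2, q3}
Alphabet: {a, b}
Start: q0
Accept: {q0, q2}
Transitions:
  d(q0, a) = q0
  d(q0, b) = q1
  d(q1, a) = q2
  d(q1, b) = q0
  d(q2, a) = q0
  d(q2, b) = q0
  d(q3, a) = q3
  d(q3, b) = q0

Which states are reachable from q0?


BFS from q0:
  layer 0: {q0}
  layer 1: {q1}
  layer 2: {q2}

{q0, q1, q2}


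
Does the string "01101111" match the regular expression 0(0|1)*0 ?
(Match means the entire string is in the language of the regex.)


|string| = 8; first = '0'; last = '1'

No, "01101111" does not match 0(0|1)*0


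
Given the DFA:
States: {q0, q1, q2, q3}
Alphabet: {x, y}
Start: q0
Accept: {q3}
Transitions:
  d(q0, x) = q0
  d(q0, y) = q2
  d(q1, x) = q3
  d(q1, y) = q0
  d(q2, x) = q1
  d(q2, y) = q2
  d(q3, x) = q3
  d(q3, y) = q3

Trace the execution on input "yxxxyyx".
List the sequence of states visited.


Input: yxxxyyx
d(q0, y) = q2
d(q2, x) = q1
d(q1, x) = q3
d(q3, x) = q3
d(q3, y) = q3
d(q3, y) = q3
d(q3, x) = q3


q0 -> q2 -> q1 -> q3 -> q3 -> q3 -> q3 -> q3


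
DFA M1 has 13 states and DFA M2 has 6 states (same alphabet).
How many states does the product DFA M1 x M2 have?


Product construction pairs every M1 state with every M2 state.
13 * 6 = 78

78


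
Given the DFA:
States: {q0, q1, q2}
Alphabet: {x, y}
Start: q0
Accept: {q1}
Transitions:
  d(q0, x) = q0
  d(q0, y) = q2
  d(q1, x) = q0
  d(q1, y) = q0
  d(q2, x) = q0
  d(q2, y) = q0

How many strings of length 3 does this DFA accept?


Enumerating all length-3 strings:
  "xxx" -> q0 [reject]
  "xxy" -> q2 [reject]
  "xyx" -> q0 [reject]
  "xyy" -> q0 [reject]
  "yxx" -> q0 [reject]
  "yxy" -> q2 [reject]
  "yyx" -> q0 [reject]
  "yyy" -> q2 [reject]

0 out of 8


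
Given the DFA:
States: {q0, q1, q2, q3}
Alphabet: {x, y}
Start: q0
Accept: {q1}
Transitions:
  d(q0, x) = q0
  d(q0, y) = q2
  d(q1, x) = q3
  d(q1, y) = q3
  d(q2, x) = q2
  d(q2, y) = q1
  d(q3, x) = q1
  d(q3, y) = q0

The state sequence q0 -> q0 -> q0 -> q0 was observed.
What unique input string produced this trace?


Trace back each transition to find the symbol:
  q0 --[x]--> q0
  q0 --[x]--> q0
  q0 --[x]--> q0

"xxx"


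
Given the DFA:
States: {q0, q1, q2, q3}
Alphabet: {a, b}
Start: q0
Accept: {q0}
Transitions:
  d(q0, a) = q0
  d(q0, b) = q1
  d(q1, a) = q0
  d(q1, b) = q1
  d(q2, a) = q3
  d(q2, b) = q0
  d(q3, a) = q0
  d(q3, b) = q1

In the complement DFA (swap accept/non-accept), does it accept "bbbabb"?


Trace: q0 -> q1 -> q1 -> q1 -> q0 -> q1 -> q1
Final: q1
Original accept: {q0}
Complement: q1 is not in original accept

Yes, complement accepts (original rejects)


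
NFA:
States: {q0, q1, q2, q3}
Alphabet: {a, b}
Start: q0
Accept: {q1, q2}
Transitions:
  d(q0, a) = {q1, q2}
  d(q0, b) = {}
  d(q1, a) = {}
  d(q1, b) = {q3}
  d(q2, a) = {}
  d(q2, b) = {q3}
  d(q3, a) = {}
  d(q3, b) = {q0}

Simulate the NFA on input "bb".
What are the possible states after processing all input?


Start: {q0}
  --b--> {}
  --b--> {}

{} (empty set, no valid transitions)


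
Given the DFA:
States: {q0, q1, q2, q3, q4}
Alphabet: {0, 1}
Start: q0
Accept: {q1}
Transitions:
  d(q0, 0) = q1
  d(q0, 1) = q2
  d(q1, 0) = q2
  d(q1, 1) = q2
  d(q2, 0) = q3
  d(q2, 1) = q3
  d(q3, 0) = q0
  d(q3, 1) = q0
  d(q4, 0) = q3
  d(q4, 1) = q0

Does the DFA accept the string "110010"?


Trace: q0 -> q2 -> q3 -> q0 -> q1 -> q2 -> q3
Final state: q3
Accept states: {q1}

No, rejected (final state q3 is not an accept state)


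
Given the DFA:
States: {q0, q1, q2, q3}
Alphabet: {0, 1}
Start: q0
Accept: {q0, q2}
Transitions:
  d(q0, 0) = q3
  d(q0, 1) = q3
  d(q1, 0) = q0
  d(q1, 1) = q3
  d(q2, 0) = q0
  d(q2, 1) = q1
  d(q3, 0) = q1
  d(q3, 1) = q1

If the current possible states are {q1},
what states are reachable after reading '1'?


Apply transition on '1' from each current state:
  d(q1, 1) = q3

{q3}


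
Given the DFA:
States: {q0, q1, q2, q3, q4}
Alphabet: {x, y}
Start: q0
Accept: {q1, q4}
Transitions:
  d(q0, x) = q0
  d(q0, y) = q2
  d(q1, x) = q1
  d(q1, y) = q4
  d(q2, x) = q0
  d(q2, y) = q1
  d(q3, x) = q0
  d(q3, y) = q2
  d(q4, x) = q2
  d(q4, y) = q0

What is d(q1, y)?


Looking up transition d(q1, y)

q4


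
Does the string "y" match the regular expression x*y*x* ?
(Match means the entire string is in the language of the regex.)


|string| = 1; first = 'y'; last = 'y'

Yes, "y" matches x*y*x*


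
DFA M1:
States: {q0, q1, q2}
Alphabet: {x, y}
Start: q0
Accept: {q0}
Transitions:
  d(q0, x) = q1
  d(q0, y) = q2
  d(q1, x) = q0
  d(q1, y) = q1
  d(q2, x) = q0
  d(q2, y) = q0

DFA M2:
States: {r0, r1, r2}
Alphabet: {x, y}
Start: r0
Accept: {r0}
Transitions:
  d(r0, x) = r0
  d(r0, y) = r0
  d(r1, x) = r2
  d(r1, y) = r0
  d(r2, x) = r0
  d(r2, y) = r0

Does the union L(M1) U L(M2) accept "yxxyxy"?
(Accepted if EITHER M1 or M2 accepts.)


M1: final=q2 accepted=False
M2: final=r0 accepted=True

Yes, union accepts


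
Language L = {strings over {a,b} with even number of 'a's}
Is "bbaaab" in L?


count('a') = 3; 3 mod 2 = 1

No, "bbaaab" is not in L


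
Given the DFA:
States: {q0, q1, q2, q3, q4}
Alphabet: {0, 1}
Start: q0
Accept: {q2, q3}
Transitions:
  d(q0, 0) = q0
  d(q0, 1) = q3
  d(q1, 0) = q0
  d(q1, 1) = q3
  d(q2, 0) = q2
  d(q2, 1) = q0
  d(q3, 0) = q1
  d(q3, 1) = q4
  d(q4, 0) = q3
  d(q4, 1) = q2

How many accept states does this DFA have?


Accept states listed: {q2, q3}
Counting: q2(1) q3(2)

2


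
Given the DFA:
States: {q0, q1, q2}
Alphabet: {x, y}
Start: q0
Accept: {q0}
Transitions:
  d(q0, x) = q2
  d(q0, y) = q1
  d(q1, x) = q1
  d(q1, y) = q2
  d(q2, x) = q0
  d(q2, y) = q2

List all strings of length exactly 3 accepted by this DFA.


All strings of length 3: 8 total
Accepted: 2

"xyx", "yyx"


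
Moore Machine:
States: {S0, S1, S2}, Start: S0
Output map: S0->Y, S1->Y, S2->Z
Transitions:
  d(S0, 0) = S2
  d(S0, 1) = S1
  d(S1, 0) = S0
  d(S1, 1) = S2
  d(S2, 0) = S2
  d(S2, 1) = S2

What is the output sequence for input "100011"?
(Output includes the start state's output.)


Start: S0 (output Y)
  --1--> S1 (output Y)
  --0--> S0 (output Y)
  --0--> S2 (output Z)
  --0--> S2 (output Z)
  --1--> S2 (output Z)
  --1--> S2 (output Z)

"YYYZZZZ"


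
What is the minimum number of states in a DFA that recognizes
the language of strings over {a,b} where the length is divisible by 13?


States track (length) mod 13.
Need 13 states: one per remainder 0..12; accept = remainder 0.

13


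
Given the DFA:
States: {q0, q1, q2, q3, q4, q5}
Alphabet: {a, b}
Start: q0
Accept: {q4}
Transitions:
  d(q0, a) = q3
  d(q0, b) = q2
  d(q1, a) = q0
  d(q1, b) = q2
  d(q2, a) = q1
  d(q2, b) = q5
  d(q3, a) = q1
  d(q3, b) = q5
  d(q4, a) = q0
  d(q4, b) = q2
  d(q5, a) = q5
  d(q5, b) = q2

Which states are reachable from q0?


BFS from q0:
  layer 0: {q0}
  layer 1: {q2, q3}
  layer 2: {q1, q5}

{q0, q1, q2, q3, q5}


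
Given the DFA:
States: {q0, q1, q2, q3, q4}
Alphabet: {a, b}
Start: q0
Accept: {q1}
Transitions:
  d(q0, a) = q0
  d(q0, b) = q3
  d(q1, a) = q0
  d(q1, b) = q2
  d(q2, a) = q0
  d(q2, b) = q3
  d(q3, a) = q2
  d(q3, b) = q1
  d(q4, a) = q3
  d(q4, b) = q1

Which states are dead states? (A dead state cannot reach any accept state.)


Forward reachability from each state:
  q0 -> reaches accept state q1 (live)
  q1 -> reaches accept state q1 (live)
  q2 -> reaches accept state q1 (live)
  q3 -> reaches accept state q1 (live)
  q4 -> reaches accept state q1 (live)

None (all states can reach an accept state)


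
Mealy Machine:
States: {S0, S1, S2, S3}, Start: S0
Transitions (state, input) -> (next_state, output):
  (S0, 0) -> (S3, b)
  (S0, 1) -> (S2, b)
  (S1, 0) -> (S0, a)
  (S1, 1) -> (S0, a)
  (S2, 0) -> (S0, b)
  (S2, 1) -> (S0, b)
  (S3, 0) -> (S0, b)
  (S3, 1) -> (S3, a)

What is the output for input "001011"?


Step-by-step:
  (S0, 0) -> (S3, b)
  (S3, 0) -> (S0, b)
  (S0, 1) -> (S2, b)
  (S2, 0) -> (S0, b)
  (S0, 1) -> (S2, b)
  (S2, 1) -> (S0, b)

"bbbbbb"


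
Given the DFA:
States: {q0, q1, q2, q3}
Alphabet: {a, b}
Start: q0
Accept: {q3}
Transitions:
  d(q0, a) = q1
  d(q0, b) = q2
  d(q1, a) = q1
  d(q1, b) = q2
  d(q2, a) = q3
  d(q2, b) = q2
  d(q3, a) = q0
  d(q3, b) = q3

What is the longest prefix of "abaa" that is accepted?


Run the DFA, marking each prefix where the state is accepting:
  "" -> q0 [reject]
  "a" -> q1 [reject]
  "ab" -> q2 [reject]
  "aba" -> q3 [accept]
  "abaa" -> q0 [reject]

"aba"


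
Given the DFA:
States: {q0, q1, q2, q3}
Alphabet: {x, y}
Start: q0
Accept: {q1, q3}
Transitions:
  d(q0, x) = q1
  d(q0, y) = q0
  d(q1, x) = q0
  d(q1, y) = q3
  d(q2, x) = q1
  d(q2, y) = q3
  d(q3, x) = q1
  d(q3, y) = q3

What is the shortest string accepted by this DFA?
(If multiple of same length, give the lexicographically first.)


BFS by string length (lex-first path to each state shown):
  len 0: q0<-""
  len 1: q0<-"y", q1<-"x"
Found accept state at length 1.

"x"


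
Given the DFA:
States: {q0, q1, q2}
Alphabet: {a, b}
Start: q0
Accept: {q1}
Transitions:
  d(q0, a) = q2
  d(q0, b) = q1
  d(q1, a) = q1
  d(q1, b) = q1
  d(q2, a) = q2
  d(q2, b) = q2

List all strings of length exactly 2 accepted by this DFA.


All strings of length 2: 4 total
Accepted: 2

"ba", "bb"


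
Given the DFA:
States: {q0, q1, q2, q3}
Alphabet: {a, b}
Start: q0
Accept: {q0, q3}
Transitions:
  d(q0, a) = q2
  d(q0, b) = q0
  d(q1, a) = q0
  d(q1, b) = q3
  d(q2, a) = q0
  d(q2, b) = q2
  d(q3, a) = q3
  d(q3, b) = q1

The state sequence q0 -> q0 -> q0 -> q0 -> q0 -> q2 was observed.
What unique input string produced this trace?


Trace back each transition to find the symbol:
  q0 --[b]--> q0
  q0 --[b]--> q0
  q0 --[b]--> q0
  q0 --[b]--> q0
  q0 --[a]--> q2

"bbbba"


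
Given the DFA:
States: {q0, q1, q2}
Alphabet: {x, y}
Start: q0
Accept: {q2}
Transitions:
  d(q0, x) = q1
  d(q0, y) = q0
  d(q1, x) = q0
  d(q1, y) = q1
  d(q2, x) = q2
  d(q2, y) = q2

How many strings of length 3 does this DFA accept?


Enumerating all length-3 strings:
  "xxx" -> q1 [reject]
  "xxy" -> q0 [reject]
  "xyx" -> q0 [reject]
  "xyy" -> q1 [reject]
  "yxx" -> q0 [reject]
  "yxy" -> q1 [reject]
  "yyx" -> q1 [reject]
  "yyy" -> q0 [reject]

0 out of 8


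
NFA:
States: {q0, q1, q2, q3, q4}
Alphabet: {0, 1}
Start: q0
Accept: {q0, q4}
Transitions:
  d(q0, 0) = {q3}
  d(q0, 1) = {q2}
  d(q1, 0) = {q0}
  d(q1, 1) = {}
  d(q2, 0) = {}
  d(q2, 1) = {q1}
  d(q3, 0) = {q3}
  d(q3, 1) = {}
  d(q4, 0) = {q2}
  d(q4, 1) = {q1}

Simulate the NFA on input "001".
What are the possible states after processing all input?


Start: {q0}
  --0--> {q3}
  --0--> {q3}
  --1--> {}

{} (empty set, no valid transitions)


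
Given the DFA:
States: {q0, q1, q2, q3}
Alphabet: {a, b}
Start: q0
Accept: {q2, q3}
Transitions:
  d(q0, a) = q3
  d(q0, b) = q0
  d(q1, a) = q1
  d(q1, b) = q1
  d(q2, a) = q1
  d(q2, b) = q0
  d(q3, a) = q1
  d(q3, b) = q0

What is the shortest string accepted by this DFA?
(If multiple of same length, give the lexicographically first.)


BFS by string length (lex-first path to each state shown):
  len 0: q0<-""
  len 1: q0<-"b", q3<-"a"
Found accept state at length 1.

"a"


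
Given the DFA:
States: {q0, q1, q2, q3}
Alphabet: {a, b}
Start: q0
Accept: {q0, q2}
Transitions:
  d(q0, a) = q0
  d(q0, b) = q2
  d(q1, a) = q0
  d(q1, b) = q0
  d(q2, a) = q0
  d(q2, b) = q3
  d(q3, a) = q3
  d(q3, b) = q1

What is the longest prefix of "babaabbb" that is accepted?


Run the DFA, marking each prefix where the state is accepting:
  "" -> q0 [accept]
  "b" -> q2 [accept]
  "ba" -> q0 [accept]
  "bab" -> q2 [accept]
  "baba" -> q0 [accept]
  "babaa" -> q0 [accept]
  "babaab" -> q2 [accept]
  "babaabb" -> q3 [reject]
  "babaabbb" -> q1 [reject]

"babaab"


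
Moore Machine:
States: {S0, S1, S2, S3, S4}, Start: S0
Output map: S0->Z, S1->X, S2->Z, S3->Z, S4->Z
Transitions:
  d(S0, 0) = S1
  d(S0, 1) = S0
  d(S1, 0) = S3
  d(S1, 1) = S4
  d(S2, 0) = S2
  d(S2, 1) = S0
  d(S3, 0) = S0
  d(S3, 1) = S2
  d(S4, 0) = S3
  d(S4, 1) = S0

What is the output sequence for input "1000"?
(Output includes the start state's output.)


Start: S0 (output Z)
  --1--> S0 (output Z)
  --0--> S1 (output X)
  --0--> S3 (output Z)
  --0--> S0 (output Z)

"ZZXZZ"


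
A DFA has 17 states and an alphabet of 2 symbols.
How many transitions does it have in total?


Each state has exactly one transition per symbol.
17 * 2 = 34

34


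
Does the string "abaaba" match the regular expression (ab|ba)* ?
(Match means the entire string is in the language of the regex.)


|string| = 6; first = 'a'; last = 'a'

No, "abaaba" does not match (ab|ba)*


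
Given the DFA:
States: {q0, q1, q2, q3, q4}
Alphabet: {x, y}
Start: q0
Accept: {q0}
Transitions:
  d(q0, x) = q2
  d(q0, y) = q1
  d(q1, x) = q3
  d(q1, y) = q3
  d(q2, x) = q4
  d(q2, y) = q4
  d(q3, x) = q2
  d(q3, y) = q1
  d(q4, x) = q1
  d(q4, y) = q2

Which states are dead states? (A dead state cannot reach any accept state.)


Forward reachability from each state:
  q0 -> reaches accept state q0 (live)
  q1 -> reaches {q1, q2, q3, q4}, no accept state (dead)
  q2 -> reaches {q1, q2, q3, q4}, no accept state (dead)
  q3 -> reaches {q1, q2, q3, q4}, no accept state (dead)
  q4 -> reaches {q1, q2, q3, q4}, no accept state (dead)

{q1, q2, q3, q4}


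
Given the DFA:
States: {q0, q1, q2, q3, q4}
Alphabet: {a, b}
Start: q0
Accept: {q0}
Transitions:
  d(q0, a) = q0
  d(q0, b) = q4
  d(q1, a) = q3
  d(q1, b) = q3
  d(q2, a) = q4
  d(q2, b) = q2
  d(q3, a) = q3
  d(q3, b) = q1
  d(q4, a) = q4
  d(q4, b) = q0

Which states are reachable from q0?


BFS from q0:
  layer 0: {q0}
  layer 1: {q4}

{q0, q4}


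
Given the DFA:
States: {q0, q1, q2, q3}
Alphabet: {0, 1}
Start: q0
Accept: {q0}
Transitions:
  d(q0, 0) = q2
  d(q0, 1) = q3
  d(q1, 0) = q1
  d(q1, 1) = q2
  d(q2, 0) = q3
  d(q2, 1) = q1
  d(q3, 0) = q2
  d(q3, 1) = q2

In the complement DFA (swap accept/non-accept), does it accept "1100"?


Trace: q0 -> q3 -> q2 -> q3 -> q2
Final: q2
Original accept: {q0}
Complement: q2 is not in original accept

Yes, complement accepts (original rejects)


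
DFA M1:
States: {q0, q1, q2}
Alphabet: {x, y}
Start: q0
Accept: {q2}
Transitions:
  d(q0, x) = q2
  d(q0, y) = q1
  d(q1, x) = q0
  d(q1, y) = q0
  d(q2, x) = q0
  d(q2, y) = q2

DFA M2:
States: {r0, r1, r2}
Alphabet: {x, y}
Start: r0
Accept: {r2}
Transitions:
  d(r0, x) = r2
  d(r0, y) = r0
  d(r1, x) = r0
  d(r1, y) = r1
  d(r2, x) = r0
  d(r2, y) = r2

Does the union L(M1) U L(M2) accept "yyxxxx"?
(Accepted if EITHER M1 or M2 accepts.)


M1: final=q0 accepted=False
M2: final=r0 accepted=False

No, union rejects (neither accepts)


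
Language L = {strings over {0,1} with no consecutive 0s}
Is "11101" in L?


'00' does not occur

Yes, "11101" is in L


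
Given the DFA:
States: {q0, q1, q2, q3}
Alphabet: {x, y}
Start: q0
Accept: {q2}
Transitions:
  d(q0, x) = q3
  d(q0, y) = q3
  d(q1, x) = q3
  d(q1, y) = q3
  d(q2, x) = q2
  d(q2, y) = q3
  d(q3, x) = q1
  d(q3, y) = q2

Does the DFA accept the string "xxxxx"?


Trace: q0 -> q3 -> q1 -> q3 -> q1 -> q3
Final state: q3
Accept states: {q2}

No, rejected (final state q3 is not an accept state)


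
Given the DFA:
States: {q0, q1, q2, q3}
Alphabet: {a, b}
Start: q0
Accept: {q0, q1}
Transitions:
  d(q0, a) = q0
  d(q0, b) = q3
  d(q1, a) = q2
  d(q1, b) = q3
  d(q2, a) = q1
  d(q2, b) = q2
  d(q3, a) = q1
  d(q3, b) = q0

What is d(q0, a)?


Looking up transition d(q0, a)

q0


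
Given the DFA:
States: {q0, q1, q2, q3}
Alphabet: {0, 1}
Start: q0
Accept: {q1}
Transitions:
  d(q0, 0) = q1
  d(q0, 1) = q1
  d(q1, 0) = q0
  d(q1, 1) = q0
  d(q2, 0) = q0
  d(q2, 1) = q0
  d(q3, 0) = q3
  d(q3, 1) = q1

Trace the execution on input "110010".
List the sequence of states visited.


Input: 110010
d(q0, 1) = q1
d(q1, 1) = q0
d(q0, 0) = q1
d(q1, 0) = q0
d(q0, 1) = q1
d(q1, 0) = q0


q0 -> q1 -> q0 -> q1 -> q0 -> q1 -> q0


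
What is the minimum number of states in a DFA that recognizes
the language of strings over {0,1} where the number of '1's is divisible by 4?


States track (count of '1') mod 4.
Need 4 states: one per remainder 0..3; accept = remainder 0.

4
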